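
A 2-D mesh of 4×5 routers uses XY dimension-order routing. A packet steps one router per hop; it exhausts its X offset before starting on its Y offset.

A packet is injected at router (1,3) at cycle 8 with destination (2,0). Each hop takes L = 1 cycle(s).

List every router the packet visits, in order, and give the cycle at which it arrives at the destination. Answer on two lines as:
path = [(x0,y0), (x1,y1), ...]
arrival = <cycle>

path = [(1,3), (2,3), (2,2), (2,1), (2,0)]
arrival = 12

#0 — 1,3 | c8
#1 — 2,3 | c9 | E
#2 — 2,2 | c10 | S
#3 — 2,1 | c11 | S
#4 — 2,0 | c12 | S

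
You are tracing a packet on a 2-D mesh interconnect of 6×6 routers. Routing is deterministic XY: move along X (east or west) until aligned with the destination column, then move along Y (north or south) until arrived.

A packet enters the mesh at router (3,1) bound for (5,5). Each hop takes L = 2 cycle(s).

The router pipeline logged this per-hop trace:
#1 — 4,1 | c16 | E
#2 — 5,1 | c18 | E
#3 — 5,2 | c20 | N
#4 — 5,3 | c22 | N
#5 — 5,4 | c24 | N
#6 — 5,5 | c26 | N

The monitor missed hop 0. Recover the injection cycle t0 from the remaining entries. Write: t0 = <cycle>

The first recorded entry is hop 1 at cycle 16.
t0 = cyc[1] − L = 16 − 2 = 14.

t0 = 14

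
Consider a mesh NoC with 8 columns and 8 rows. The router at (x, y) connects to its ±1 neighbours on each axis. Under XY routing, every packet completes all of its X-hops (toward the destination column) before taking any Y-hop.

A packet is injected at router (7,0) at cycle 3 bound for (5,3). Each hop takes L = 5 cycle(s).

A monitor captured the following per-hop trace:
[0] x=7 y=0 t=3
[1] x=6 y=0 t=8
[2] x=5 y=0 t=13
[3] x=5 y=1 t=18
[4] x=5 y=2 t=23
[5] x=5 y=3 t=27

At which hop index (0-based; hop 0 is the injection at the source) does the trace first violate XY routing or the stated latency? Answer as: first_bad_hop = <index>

first_bad_hop = 5

[1] (-1,+0) / 5c ⇒ ok
[2] (-1,+0) / 5c ⇒ ok
[3] (+0,+1) / 5c ⇒ ok
[4] (+0,+1) / 5c ⇒ ok
[5] (+0,+1) / 4c ⇒ BAD: Δcyc=4≠L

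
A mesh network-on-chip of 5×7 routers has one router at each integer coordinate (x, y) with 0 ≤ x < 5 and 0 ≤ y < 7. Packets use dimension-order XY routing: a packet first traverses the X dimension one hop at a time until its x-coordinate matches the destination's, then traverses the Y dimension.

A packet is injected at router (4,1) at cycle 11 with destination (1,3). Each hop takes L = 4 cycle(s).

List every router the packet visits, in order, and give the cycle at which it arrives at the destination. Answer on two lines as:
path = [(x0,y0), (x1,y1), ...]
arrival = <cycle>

path = [(4,1), (3,1), (2,1), (1,1), (1,2), (1,3)]
arrival = 31

hop 0: (4,1) @ cyc 11
hop 1: (3,1) @ cyc 15  [W]
hop 2: (2,1) @ cyc 19  [W]
hop 3: (1,1) @ cyc 23  [W]
hop 4: (1,2) @ cyc 27  [N]
hop 5: (1,3) @ cyc 31  [N]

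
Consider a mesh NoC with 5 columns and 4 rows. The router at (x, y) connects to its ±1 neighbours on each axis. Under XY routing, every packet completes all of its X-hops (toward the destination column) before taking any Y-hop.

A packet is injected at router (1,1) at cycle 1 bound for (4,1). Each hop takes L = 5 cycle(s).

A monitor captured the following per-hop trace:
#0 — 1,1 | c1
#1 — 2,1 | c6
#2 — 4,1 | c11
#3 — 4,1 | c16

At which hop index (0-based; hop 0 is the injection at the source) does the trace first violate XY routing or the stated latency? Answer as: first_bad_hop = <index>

hop 1: step (+1,+0), +5 cyc — ok
hop 2: step (+2,+0), +5 cyc — BAD: non-unit step

first_bad_hop = 2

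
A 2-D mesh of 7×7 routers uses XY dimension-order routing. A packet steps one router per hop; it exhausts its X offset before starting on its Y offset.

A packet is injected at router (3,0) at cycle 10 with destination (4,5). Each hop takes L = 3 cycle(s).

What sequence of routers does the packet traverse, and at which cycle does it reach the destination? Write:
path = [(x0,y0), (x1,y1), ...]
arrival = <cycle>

path = [(3,0), (4,0), (4,1), (4,2), (4,3), (4,4), (4,5)]
arrival = 28

hop 0: (3,0) @ cyc 10
hop 1: (4,0) @ cyc 13  [E]
hop 2: (4,1) @ cyc 16  [N]
hop 3: (4,2) @ cyc 19  [N]
hop 4: (4,3) @ cyc 22  [N]
hop 5: (4,4) @ cyc 25  [N]
hop 6: (4,5) @ cyc 28  [N]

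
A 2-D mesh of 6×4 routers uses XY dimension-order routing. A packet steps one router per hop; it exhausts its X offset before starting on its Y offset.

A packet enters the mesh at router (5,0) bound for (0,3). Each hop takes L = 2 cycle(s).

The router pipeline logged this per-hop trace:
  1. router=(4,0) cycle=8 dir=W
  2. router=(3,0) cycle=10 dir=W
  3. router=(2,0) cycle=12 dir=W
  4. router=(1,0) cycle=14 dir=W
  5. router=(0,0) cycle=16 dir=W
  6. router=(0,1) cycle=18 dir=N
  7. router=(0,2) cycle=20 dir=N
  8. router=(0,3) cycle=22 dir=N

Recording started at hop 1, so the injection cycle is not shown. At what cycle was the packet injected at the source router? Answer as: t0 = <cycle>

Hop 1 reached at cycle 8; hop k is at t0 + k·L.
So t0 = 8 − 1·2 = 6.

t0 = 6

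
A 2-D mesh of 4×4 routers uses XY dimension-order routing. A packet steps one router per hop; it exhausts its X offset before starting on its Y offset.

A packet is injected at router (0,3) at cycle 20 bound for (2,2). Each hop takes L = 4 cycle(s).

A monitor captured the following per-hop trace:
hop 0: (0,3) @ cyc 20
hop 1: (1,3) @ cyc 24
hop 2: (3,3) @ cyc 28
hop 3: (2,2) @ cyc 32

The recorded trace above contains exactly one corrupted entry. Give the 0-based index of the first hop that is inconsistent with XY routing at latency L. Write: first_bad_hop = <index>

first_bad_hop = 2

hop 1: step (+1,+0), +4 cyc — ok
hop 2: step (+2,+0), +4 cyc — BAD: non-unit step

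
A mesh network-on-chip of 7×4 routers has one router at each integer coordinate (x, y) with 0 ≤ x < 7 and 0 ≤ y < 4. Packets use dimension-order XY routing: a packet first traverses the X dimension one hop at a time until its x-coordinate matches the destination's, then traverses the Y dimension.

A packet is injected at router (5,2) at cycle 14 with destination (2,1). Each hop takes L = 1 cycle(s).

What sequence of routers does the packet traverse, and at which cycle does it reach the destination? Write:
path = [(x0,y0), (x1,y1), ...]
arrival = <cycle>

path = [(5,2), (4,2), (3,2), (2,2), (2,1)]
arrival = 18

  0. router=(5,2) cycle=14 (inject)
  1. router=(4,2) cycle=15 dir=W
  2. router=(3,2) cycle=16 dir=W
  3. router=(2,2) cycle=17 dir=W
  4. router=(2,1) cycle=18 dir=S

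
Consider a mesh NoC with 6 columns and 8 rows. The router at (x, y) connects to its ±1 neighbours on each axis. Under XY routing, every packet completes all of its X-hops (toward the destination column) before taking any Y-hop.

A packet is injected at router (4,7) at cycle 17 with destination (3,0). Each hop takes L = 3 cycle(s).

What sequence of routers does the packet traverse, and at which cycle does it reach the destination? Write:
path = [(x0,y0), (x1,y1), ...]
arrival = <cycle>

hop 0: (4,7) @ cyc 17
hop 1: (3,7) @ cyc 20  [W]
hop 2: (3,6) @ cyc 23  [S]
hop 3: (3,5) @ cyc 26  [S]
hop 4: (3,4) @ cyc 29  [S]
hop 5: (3,3) @ cyc 32  [S]
hop 6: (3,2) @ cyc 35  [S]
hop 7: (3,1) @ cyc 38  [S]
hop 8: (3,0) @ cyc 41  [S]

path = [(4,7), (3,7), (3,6), (3,5), (3,4), (3,3), (3,2), (3,1), (3,0)]
arrival = 41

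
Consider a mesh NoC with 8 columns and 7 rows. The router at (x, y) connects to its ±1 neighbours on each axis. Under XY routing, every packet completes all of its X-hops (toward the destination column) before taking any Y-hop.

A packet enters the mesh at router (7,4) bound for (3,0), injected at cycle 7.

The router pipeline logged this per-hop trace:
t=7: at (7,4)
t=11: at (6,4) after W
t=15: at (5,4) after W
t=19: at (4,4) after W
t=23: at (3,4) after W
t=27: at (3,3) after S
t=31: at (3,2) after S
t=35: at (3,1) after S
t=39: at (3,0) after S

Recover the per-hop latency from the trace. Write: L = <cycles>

L = 4

From hop 0 (7) to hop 1 (11): +4 cycles.
Per-hop latency L = Δcyc = 4.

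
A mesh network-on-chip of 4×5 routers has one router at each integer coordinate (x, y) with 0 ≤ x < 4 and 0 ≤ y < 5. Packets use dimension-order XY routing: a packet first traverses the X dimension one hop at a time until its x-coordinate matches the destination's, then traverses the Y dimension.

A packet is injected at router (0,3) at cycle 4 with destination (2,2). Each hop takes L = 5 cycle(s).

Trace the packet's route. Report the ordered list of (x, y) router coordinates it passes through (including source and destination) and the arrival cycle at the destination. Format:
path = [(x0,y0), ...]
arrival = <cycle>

#0 — 0,3 | c4
#1 — 1,3 | c9 | E
#2 — 2,3 | c14 | E
#3 — 2,2 | c19 | S

path = [(0,3), (1,3), (2,3), (2,2)]
arrival = 19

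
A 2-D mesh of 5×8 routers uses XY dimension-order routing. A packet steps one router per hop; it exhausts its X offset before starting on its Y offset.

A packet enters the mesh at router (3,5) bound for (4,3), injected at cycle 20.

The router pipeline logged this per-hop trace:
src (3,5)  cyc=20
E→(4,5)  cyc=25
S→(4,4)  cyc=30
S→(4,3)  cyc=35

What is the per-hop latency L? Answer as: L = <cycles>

Between hops 0 and 1 the cycle counter advances 25 − 20 = 5.
Per-hop latency L = Δcyc = 5.

L = 5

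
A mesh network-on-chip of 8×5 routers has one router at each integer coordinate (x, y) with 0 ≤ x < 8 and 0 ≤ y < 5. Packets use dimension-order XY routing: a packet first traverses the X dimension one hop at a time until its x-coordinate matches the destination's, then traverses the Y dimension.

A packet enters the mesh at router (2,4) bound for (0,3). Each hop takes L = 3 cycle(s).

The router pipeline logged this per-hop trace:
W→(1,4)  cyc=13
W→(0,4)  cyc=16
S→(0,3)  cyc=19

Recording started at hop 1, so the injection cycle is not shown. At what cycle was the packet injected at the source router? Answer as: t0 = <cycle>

t0 = 10

cyc[1] = 13 and cyc[k] = t0 + k·L for every k.
t0 = cyc[1] − L = 13 − 3 = 10.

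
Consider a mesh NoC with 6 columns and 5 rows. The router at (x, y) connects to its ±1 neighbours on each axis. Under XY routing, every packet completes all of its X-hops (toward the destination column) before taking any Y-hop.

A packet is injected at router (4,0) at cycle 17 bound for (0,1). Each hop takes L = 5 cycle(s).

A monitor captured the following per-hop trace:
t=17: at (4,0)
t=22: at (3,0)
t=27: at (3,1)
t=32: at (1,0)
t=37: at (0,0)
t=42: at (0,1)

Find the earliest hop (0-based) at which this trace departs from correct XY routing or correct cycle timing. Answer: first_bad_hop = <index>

hop 1: step (-1,+0), +5 cyc — ok
hop 2: step (+0,+1), +5 cyc — BAD: Y-move but x=3≠0

first_bad_hop = 2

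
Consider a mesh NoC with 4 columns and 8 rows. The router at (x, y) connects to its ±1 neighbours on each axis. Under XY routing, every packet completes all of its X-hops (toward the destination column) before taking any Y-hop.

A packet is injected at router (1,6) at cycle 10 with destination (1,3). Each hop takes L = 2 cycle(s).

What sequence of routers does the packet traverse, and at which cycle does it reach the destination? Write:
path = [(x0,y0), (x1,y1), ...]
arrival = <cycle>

path = [(1,6), (1,5), (1,4), (1,3)]
arrival = 16

[0] x=1 y=6 t=10
[1] x=1 y=5 t=12 →S
[2] x=1 y=4 t=14 →S
[3] x=1 y=3 t=16 →S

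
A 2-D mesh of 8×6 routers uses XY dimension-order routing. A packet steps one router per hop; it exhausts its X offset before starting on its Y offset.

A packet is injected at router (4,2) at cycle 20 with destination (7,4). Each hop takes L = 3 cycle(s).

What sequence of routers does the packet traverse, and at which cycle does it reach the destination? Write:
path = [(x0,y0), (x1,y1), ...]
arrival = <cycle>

path = [(4,2), (5,2), (6,2), (7,2), (7,3), (7,4)]
arrival = 35

t=20: at (4,2)
t=23: at (5,2) after E
t=26: at (6,2) after E
t=29: at (7,2) after E
t=32: at (7,3) after N
t=35: at (7,4) after N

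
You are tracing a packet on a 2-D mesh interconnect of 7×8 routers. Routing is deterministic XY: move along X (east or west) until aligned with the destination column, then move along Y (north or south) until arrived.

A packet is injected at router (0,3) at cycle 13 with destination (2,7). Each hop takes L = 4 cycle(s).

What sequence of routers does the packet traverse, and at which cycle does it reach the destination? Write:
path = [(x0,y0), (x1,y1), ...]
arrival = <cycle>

#0 — 0,3 | c13
#1 — 1,3 | c17 | E
#2 — 2,3 | c21 | E
#3 — 2,4 | c25 | N
#4 — 2,5 | c29 | N
#5 — 2,6 | c33 | N
#6 — 2,7 | c37 | N

path = [(0,3), (1,3), (2,3), (2,4), (2,5), (2,6), (2,7)]
arrival = 37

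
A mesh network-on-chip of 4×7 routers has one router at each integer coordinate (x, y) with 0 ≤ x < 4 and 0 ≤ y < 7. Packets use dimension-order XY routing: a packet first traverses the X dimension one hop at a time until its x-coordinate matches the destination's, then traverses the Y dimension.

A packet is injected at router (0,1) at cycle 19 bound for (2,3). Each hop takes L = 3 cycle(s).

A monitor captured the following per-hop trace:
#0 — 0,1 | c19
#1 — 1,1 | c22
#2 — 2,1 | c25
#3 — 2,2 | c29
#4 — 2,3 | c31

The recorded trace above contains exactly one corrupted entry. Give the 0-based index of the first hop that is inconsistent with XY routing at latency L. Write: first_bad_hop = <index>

check 1→ d=(1,0) cyc+3: ok
check 2→ d=(1,0) cyc+3: ok
check 3→ d=(0,1) cyc+4: BAD: Δcyc=4≠L

first_bad_hop = 3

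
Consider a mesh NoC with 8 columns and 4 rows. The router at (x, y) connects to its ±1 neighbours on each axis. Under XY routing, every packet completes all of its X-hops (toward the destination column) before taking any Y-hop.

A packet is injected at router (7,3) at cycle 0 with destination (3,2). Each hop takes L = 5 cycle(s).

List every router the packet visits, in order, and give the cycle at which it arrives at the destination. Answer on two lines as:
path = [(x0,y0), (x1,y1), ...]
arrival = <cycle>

hop 0: (7,3) @ cyc 0
hop 1: (6,3) @ cyc 5  [W]
hop 2: (5,3) @ cyc 10  [W]
hop 3: (4,3) @ cyc 15  [W]
hop 4: (3,3) @ cyc 20  [W]
hop 5: (3,2) @ cyc 25  [S]

path = [(7,3), (6,3), (5,3), (4,3), (3,3), (3,2)]
arrival = 25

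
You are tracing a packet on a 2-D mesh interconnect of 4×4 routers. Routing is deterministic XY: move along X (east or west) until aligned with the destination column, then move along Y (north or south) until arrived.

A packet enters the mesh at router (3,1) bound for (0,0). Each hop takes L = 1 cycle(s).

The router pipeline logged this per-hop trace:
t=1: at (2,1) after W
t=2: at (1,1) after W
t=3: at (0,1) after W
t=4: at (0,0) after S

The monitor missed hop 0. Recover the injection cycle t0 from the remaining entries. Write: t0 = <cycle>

t0 = 0

At hop 1 the cycle is 1; in general cyc_k = t0 + kL.
Therefore t0 = 1 − L = 0.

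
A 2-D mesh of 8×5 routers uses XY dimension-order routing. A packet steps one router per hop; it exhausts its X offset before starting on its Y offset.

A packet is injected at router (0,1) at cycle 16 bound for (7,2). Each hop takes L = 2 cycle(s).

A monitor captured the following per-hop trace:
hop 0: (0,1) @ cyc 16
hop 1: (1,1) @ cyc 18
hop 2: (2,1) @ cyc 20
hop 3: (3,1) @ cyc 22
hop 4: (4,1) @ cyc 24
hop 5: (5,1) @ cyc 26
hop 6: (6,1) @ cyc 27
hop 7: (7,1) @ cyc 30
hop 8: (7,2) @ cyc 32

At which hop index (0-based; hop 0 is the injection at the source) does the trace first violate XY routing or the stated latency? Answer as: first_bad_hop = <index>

hop 1: step (+1,+0), +2 cyc — ok
hop 2: step (+1,+0), +2 cyc — ok
hop 3: step (+1,+0), +2 cyc — ok
hop 4: step (+1,+0), +2 cyc — ok
hop 5: step (+1,+0), +2 cyc — ok
hop 6: step (+1,+0), +1 cyc — BAD: Δcyc=1≠L

first_bad_hop = 6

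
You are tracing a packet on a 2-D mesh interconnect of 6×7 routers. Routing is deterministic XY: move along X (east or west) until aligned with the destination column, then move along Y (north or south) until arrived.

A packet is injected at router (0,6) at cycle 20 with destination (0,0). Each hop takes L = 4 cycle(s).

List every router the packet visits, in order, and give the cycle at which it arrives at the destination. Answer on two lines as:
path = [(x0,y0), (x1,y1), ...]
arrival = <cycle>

[0] x=0 y=6 t=20
[1] x=0 y=5 t=24 →S
[2] x=0 y=4 t=28 →S
[3] x=0 y=3 t=32 →S
[4] x=0 y=2 t=36 →S
[5] x=0 y=1 t=40 →S
[6] x=0 y=0 t=44 →S

path = [(0,6), (0,5), (0,4), (0,3), (0,2), (0,1), (0,0)]
arrival = 44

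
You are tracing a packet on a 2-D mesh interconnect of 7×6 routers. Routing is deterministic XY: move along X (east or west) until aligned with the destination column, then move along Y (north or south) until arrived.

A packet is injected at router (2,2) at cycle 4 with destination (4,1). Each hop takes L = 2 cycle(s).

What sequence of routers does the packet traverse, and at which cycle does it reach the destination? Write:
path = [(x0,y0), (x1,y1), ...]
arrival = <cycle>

t=4: at (2,2)
t=6: at (3,2) after E
t=8: at (4,2) after E
t=10: at (4,1) after S

path = [(2,2), (3,2), (4,2), (4,1)]
arrival = 10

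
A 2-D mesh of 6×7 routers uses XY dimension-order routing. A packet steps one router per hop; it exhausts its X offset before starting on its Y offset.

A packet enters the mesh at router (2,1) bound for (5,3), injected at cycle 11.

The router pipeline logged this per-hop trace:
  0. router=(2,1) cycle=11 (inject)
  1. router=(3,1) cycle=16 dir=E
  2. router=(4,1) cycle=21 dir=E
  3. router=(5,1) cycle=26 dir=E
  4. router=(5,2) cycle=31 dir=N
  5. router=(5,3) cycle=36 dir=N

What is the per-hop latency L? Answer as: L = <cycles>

L = 5

From hop 0 (11) to hop 1 (16): +5 cycles.
One hop costs L cycles, so L = 5.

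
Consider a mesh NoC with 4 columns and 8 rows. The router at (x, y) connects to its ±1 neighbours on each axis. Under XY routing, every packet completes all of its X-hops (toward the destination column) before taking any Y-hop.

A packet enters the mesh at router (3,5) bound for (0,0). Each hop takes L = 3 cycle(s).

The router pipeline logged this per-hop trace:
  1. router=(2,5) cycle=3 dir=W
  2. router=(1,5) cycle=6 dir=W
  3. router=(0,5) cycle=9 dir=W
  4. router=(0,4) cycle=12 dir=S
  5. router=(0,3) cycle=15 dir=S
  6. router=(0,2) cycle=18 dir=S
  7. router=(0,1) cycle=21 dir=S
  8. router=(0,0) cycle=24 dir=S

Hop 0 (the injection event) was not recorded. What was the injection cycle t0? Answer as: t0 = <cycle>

At hop 1 the cycle is 3; in general cyc_k = t0 + kL.
So t0 = 3 − 1·3 = 0.

t0 = 0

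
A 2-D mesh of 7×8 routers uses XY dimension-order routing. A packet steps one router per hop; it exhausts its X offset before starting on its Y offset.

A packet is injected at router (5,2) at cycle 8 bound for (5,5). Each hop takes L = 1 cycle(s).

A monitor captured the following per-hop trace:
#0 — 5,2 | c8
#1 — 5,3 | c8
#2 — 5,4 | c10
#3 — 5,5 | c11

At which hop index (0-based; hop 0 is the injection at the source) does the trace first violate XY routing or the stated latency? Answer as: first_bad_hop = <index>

  1: Δx=+0 Δy=+1 Δt=0 [BAD: Δcyc=0≠L]

first_bad_hop = 1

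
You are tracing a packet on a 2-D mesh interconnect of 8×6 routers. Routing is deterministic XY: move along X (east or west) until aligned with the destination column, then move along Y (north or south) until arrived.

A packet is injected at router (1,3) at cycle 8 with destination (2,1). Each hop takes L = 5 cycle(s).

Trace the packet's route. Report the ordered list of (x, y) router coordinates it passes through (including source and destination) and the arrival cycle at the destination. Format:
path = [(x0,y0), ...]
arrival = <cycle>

path = [(1,3), (2,3), (2,2), (2,1)]
arrival = 23

src (1,3)  cyc=8
E→(2,3)  cyc=13
S→(2,2)  cyc=18
S→(2,1)  cyc=23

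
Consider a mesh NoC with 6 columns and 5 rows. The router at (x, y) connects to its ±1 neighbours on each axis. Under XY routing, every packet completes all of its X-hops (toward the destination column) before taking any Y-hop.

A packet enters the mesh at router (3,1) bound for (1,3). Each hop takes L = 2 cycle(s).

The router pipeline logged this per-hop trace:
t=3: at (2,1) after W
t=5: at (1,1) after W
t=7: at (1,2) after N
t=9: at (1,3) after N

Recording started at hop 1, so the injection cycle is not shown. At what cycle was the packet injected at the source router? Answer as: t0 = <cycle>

t0 = 1

At hop 1 the cycle is 3; in general cyc_k = t0 + kL.
So t0 = 3 − 1·2 = 1.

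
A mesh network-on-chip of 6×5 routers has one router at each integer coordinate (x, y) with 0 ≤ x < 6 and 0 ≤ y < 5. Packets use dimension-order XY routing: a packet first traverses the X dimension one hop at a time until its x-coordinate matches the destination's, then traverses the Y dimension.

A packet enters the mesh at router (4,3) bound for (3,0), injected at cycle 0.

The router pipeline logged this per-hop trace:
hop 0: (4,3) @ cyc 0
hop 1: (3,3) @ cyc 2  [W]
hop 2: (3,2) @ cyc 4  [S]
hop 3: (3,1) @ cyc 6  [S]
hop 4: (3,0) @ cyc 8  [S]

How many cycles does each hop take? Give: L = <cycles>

Between hops 0 and 1 the cycle counter advances 2 − 0 = 2.
Each hop adds L, hence L = 2.

L = 2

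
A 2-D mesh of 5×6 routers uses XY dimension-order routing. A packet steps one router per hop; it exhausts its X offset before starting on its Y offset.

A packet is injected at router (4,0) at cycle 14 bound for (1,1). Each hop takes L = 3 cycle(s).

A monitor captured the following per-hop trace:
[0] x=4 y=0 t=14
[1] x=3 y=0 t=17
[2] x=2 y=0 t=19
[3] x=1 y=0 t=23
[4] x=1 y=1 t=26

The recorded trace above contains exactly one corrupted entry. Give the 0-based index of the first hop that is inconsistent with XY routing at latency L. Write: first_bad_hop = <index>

  1: Δx=-1 Δy=+0 Δt=3 [ok]
  2: Δx=-1 Δy=+0 Δt=2 [BAD: Δcyc=2≠L]

first_bad_hop = 2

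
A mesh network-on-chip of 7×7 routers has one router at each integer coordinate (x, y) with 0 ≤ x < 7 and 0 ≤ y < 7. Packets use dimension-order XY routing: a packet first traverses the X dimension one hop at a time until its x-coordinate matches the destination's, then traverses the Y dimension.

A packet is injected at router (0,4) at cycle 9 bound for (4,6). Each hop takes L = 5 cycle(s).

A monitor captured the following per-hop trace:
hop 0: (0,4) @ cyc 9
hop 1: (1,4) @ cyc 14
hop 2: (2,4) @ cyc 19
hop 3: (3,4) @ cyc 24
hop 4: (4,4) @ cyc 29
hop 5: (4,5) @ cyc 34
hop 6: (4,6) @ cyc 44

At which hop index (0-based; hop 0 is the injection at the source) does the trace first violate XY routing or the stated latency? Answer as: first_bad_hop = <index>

first_bad_hop = 6

  1: Δx=+1 Δy=+0 Δt=5 [ok]
  2: Δx=+1 Δy=+0 Δt=5 [ok]
  3: Δx=+1 Δy=+0 Δt=5 [ok]
  4: Δx=+1 Δy=+0 Δt=5 [ok]
  5: Δx=+0 Δy=+1 Δt=5 [ok]
  6: Δx=+0 Δy=+1 Δt=10 [BAD: Δcyc=10≠L]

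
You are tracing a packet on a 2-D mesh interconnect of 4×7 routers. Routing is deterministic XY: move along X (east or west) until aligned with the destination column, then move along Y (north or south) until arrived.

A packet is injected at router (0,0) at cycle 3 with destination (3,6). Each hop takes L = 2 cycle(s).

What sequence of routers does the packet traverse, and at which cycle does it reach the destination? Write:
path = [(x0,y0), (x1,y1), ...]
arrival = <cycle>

path = [(0,0), (1,0), (2,0), (3,0), (3,1), (3,2), (3,3), (3,4), (3,5), (3,6)]
arrival = 21

#0 — 0,0 | c3
#1 — 1,0 | c5 | E
#2 — 2,0 | c7 | E
#3 — 3,0 | c9 | E
#4 — 3,1 | c11 | N
#5 — 3,2 | c13 | N
#6 — 3,3 | c15 | N
#7 — 3,4 | c17 | N
#8 — 3,5 | c19 | N
#9 — 3,6 | c21 | N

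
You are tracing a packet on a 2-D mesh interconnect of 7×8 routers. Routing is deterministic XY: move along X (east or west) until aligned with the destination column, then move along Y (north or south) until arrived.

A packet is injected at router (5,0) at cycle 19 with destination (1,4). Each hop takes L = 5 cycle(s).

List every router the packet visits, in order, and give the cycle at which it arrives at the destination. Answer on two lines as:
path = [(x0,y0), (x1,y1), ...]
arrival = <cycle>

path = [(5,0), (4,0), (3,0), (2,0), (1,0), (1,1), (1,2), (1,3), (1,4)]
arrival = 59

src (5,0)  cyc=19
W→(4,0)  cyc=24
W→(3,0)  cyc=29
W→(2,0)  cyc=34
W→(1,0)  cyc=39
N→(1,1)  cyc=44
N→(1,2)  cyc=49
N→(1,3)  cyc=54
N→(1,4)  cyc=59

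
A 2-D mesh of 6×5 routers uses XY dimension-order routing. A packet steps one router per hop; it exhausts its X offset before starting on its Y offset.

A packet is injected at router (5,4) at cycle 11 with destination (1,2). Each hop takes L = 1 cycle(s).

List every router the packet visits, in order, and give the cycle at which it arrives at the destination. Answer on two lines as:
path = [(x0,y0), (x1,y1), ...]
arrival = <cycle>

hop 0: (5,4) @ cyc 11
hop 1: (4,4) @ cyc 12  [W]
hop 2: (3,4) @ cyc 13  [W]
hop 3: (2,4) @ cyc 14  [W]
hop 4: (1,4) @ cyc 15  [W]
hop 5: (1,3) @ cyc 16  [S]
hop 6: (1,2) @ cyc 17  [S]

path = [(5,4), (4,4), (3,4), (2,4), (1,4), (1,3), (1,2)]
arrival = 17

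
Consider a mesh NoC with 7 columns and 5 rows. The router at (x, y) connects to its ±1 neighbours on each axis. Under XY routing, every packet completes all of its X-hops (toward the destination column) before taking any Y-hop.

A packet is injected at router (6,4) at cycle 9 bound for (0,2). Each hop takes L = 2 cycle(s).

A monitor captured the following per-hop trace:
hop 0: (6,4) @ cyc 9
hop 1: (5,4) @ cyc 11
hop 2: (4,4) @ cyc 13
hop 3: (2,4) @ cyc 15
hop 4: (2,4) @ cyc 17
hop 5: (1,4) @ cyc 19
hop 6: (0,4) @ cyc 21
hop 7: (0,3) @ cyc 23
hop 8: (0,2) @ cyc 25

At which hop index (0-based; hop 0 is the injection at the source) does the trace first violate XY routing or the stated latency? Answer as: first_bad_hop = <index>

first_bad_hop = 3

hop 1: step (-1,+0), +2 cyc — ok
hop 2: step (-1,+0), +2 cyc — ok
hop 3: step (-2,+0), +2 cyc — BAD: non-unit step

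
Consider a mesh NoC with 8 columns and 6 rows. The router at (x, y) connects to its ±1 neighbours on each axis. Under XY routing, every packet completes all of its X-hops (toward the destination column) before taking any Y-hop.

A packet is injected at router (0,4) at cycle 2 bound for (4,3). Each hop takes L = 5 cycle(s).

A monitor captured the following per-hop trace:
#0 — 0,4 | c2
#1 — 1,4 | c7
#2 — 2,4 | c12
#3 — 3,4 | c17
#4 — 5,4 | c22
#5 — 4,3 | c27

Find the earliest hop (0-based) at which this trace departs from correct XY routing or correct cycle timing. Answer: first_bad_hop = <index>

first_bad_hop = 4

check 1→ d=(1,0) cyc+5: ok
check 2→ d=(1,0) cyc+5: ok
check 3→ d=(1,0) cyc+5: ok
check 4→ d=(2,0) cyc+5: BAD: non-unit step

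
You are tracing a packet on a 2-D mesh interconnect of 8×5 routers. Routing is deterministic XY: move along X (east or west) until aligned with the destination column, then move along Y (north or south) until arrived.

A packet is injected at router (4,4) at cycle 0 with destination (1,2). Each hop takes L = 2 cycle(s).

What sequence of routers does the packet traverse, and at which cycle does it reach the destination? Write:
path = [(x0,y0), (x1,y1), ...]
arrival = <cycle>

path = [(4,4), (3,4), (2,4), (1,4), (1,3), (1,2)]
arrival = 10

  0. router=(4,4) cycle=0 (inject)
  1. router=(3,4) cycle=2 dir=W
  2. router=(2,4) cycle=4 dir=W
  3. router=(1,4) cycle=6 dir=W
  4. router=(1,3) cycle=8 dir=S
  5. router=(1,2) cycle=10 dir=S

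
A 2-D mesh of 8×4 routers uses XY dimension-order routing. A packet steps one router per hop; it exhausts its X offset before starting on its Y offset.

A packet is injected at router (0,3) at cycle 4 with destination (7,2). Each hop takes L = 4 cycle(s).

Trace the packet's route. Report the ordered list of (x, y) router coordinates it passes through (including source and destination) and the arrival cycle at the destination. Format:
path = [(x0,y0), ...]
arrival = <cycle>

path = [(0,3), (1,3), (2,3), (3,3), (4,3), (5,3), (6,3), (7,3), (7,2)]
arrival = 36

  0. router=(0,3) cycle=4 (inject)
  1. router=(1,3) cycle=8 dir=E
  2. router=(2,3) cycle=12 dir=E
  3. router=(3,3) cycle=16 dir=E
  4. router=(4,3) cycle=20 dir=E
  5. router=(5,3) cycle=24 dir=E
  6. router=(6,3) cycle=28 dir=E
  7. router=(7,3) cycle=32 dir=E
  8. router=(7,2) cycle=36 dir=S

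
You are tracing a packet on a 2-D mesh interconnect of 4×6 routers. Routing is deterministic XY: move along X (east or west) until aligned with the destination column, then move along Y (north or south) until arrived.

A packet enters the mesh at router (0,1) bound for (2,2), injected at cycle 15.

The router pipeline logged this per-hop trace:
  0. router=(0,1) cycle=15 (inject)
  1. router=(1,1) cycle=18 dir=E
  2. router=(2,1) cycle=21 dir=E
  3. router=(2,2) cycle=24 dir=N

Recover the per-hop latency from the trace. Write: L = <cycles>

Δcyc across hop 0→1: 18 − 15 = 3.
That increment is L by definition: L = 3.

L = 3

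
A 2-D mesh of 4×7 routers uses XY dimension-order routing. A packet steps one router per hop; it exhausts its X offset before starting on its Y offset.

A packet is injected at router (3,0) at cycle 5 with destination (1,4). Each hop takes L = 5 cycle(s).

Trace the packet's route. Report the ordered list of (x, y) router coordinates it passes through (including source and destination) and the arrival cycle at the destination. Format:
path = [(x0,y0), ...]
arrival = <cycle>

path = [(3,0), (2,0), (1,0), (1,1), (1,2), (1,3), (1,4)]
arrival = 35

src (3,0)  cyc=5
W→(2,0)  cyc=10
W→(1,0)  cyc=15
N→(1,1)  cyc=20
N→(1,2)  cyc=25
N→(1,3)  cyc=30
N→(1,4)  cyc=35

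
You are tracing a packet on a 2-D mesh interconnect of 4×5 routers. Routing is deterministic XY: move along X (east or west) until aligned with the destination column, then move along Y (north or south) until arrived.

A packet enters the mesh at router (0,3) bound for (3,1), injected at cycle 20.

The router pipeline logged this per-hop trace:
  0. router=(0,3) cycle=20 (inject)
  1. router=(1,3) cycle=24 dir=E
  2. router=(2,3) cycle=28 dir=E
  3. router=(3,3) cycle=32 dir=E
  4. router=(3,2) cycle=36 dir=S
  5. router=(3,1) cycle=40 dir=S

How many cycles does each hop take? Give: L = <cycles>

Between hops 0 and 1 the cycle counter advances 24 − 20 = 4.
Each hop adds L, hence L = 4.

L = 4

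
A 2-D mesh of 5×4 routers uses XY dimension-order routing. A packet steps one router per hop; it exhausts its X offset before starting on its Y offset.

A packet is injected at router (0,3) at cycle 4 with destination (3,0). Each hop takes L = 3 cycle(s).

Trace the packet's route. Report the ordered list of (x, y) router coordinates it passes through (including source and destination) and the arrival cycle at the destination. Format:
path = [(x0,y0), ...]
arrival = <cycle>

hop 0: (0,3) @ cyc 4
hop 1: (1,3) @ cyc 7  [E]
hop 2: (2,3) @ cyc 10  [E]
hop 3: (3,3) @ cyc 13  [E]
hop 4: (3,2) @ cyc 16  [S]
hop 5: (3,1) @ cyc 19  [S]
hop 6: (3,0) @ cyc 22  [S]

path = [(0,3), (1,3), (2,3), (3,3), (3,2), (3,1), (3,0)]
arrival = 22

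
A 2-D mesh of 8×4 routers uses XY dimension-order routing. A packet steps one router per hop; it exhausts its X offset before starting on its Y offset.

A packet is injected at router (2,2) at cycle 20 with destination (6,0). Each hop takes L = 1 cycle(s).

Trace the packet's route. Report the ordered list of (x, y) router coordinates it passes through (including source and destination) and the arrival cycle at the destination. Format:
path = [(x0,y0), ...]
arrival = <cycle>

hop 0: (2,2) @ cyc 20
hop 1: (3,2) @ cyc 21  [E]
hop 2: (4,2) @ cyc 22  [E]
hop 3: (5,2) @ cyc 23  [E]
hop 4: (6,2) @ cyc 24  [E]
hop 5: (6,1) @ cyc 25  [S]
hop 6: (6,0) @ cyc 26  [S]

path = [(2,2), (3,2), (4,2), (5,2), (6,2), (6,1), (6,0)]
arrival = 26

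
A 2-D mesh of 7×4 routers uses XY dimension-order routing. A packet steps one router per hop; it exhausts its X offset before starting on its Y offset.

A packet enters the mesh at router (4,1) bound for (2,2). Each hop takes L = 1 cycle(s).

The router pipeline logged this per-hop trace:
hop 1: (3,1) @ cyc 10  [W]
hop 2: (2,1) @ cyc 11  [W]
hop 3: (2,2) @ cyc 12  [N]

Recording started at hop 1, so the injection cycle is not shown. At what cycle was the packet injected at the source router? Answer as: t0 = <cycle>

The first recorded entry is hop 1 at cycle 10.
So t0 = 10 − 1·1 = 9.

t0 = 9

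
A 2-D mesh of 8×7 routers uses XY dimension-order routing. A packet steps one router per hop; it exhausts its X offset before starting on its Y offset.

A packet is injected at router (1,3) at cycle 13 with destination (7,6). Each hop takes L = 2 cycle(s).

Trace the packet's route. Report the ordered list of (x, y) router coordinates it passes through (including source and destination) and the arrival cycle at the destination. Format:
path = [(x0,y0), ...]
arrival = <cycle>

t=13: at (1,3)
t=15: at (2,3) after E
t=17: at (3,3) after E
t=19: at (4,3) after E
t=21: at (5,3) after E
t=23: at (6,3) after E
t=25: at (7,3) after E
t=27: at (7,4) after N
t=29: at (7,5) after N
t=31: at (7,6) after N

path = [(1,3), (2,3), (3,3), (4,3), (5,3), (6,3), (7,3), (7,4), (7,5), (7,6)]
arrival = 31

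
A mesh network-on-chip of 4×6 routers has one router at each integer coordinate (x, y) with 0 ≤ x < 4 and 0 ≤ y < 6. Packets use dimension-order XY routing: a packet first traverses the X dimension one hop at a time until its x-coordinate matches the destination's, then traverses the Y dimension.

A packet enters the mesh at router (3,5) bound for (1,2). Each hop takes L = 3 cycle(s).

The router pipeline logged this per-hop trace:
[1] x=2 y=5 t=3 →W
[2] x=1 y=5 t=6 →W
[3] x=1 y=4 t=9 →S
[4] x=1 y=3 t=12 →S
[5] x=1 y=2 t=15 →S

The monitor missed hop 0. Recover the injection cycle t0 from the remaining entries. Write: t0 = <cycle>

t0 = 0

Hop 1 reached at cycle 3; hop k is at t0 + k·L.
Therefore t0 = 3 − L = 0.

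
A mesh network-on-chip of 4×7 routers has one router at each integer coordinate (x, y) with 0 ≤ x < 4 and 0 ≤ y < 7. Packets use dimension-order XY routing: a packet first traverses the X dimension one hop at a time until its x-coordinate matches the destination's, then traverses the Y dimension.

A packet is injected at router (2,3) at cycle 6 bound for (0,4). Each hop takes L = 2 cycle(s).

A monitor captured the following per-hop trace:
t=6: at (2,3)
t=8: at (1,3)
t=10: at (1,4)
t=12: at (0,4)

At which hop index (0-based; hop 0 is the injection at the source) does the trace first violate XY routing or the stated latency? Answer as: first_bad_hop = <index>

[1] (-1,+0) / 2c ⇒ ok
[2] (+0,+1) / 2c ⇒ BAD: Y-move but x=1≠0

first_bad_hop = 2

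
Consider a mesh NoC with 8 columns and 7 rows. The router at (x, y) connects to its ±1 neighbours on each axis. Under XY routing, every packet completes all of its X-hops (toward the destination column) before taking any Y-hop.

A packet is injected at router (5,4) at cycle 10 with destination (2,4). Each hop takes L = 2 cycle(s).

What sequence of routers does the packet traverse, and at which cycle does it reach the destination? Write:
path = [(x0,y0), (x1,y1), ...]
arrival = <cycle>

path = [(5,4), (4,4), (3,4), (2,4)]
arrival = 16

  0. router=(5,4) cycle=10 (inject)
  1. router=(4,4) cycle=12 dir=W
  2. router=(3,4) cycle=14 dir=W
  3. router=(2,4) cycle=16 dir=W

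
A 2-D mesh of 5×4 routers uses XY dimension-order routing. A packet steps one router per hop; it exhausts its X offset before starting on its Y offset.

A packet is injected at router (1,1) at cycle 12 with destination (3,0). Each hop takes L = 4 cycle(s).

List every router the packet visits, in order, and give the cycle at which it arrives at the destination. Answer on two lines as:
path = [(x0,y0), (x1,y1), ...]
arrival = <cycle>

hop 0: (1,1) @ cyc 12
hop 1: (2,1) @ cyc 16  [E]
hop 2: (3,1) @ cyc 20  [E]
hop 3: (3,0) @ cyc 24  [S]

path = [(1,1), (2,1), (3,1), (3,0)]
arrival = 24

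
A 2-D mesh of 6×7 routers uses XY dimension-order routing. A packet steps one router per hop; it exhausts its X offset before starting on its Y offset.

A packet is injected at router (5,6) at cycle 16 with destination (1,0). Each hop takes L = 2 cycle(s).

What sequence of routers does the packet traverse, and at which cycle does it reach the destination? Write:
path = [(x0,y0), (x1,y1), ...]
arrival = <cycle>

hop 0: (5,6) @ cyc 16
hop 1: (4,6) @ cyc 18  [W]
hop 2: (3,6) @ cyc 20  [W]
hop 3: (2,6) @ cyc 22  [W]
hop 4: (1,6) @ cyc 24  [W]
hop 5: (1,5) @ cyc 26  [S]
hop 6: (1,4) @ cyc 28  [S]
hop 7: (1,3) @ cyc 30  [S]
hop 8: (1,2) @ cyc 32  [S]
hop 9: (1,1) @ cyc 34  [S]
hop 10: (1,0) @ cyc 36  [S]

path = [(5,6), (4,6), (3,6), (2,6), (1,6), (1,5), (1,4), (1,3), (1,2), (1,1), (1,0)]
arrival = 36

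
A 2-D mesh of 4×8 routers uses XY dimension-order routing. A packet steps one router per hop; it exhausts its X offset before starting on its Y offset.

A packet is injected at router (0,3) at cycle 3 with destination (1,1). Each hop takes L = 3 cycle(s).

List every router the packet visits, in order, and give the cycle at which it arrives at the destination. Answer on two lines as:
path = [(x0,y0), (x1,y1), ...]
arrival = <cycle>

path = [(0,3), (1,3), (1,2), (1,1)]
arrival = 12

t=3: at (0,3)
t=6: at (1,3) after E
t=9: at (1,2) after S
t=12: at (1,1) after S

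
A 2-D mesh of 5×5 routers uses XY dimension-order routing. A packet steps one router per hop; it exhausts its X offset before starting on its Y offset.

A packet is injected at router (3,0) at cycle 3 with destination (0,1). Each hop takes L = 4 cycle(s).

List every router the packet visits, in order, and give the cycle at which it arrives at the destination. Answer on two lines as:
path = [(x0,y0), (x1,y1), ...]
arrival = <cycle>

#0 — 3,0 | c3
#1 — 2,0 | c7 | W
#2 — 1,0 | c11 | W
#3 — 0,0 | c15 | W
#4 — 0,1 | c19 | N

path = [(3,0), (2,0), (1,0), (0,0), (0,1)]
arrival = 19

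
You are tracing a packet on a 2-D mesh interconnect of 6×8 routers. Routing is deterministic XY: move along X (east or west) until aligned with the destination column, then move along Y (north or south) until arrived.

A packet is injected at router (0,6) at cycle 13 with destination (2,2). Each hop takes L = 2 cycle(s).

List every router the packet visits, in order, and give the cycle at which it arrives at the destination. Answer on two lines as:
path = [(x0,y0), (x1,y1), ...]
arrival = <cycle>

t=13: at (0,6)
t=15: at (1,6) after E
t=17: at (2,6) after E
t=19: at (2,5) after S
t=21: at (2,4) after S
t=23: at (2,3) after S
t=25: at (2,2) after S

path = [(0,6), (1,6), (2,6), (2,5), (2,4), (2,3), (2,2)]
arrival = 25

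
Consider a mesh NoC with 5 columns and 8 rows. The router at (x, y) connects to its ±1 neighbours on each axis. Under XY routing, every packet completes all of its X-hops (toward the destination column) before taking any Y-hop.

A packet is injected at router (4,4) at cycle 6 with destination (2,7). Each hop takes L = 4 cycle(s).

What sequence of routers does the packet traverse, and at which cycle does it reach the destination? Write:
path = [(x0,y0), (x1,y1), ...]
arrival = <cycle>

path = [(4,4), (3,4), (2,4), (2,5), (2,6), (2,7)]
arrival = 26

#0 — 4,4 | c6
#1 — 3,4 | c10 | W
#2 — 2,4 | c14 | W
#3 — 2,5 | c18 | N
#4 — 2,6 | c22 | N
#5 — 2,7 | c26 | N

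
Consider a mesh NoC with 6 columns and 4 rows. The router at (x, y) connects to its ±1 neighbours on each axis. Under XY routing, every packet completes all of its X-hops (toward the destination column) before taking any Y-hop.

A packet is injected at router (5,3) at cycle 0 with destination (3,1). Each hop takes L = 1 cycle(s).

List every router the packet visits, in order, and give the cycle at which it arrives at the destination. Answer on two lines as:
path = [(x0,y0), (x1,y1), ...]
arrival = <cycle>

path = [(5,3), (4,3), (3,3), (3,2), (3,1)]
arrival = 4

[0] x=5 y=3 t=0
[1] x=4 y=3 t=1 →W
[2] x=3 y=3 t=2 →W
[3] x=3 y=2 t=3 →S
[4] x=3 y=1 t=4 →S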